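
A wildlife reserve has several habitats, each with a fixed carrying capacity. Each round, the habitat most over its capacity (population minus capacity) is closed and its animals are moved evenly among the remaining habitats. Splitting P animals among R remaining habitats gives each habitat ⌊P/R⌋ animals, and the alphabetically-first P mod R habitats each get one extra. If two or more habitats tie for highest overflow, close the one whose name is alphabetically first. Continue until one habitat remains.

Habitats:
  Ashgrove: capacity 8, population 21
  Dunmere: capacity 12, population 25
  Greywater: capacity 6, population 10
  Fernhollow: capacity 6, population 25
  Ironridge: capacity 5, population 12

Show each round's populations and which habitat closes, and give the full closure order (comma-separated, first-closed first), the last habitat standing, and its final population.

Round 1: Ashgrove=21 Dunmere=25 Fernhollow=25 Greywater=10 Ironridge=12 → close Fernhollow (overflow 19)
  25÷4 = 6 each, +1 to first 1
Round 2: Ashgrove=28 Dunmere=31 Greywater=16 Ironridge=18 → close Ashgrove (overflow 20)
  28÷3 = 9 each, +1 to first 1
Round 3: Dunmere=41 Greywater=25 Ironridge=27 → close Dunmere (overflow 29)
  41÷2 = 20 each, +1 to first 1
Round 4: Greywater=46 Ironridge=47 → close Ironridge (overflow 42)
  47÷1 = 47 each, +1 to first 0

Closure order: Fernhollow, Ashgrove, Dunmere, Ironridge
Last habitat: Greywater with 93 animals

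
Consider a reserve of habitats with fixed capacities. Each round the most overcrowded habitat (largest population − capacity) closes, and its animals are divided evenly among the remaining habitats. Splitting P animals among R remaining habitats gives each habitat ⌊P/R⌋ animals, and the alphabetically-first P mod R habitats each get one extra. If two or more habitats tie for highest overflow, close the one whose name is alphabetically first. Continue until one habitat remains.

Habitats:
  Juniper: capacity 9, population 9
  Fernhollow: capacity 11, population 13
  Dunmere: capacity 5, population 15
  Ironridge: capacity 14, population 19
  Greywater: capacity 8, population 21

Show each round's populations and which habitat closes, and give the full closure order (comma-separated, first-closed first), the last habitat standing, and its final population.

Closure order: Greywater, Dunmere, Ironridge, Fernhollow
Last habitat: Juniper with 77 animals

Round 1: Dunmere=15 Fernhollow=13 Greywater=21 Ironridge=19 Juniper=9 → close Greywater (overflow 13)
  21÷4 = 5 each, +1 to first 1
Round 2: Dunmere=21 Fernhollow=18 Ironridge=24 Juniper=14 → close Dunmere (overflow 16)
  21÷3 = 7 each, +1 to first 0
Round 3: Fernhollow=25 Ironridge=31 Juniper=21 → close Ironridge (overflow 17)
  31÷2 = 15 each, +1 to first 1
Round 4: Fernhollow=41 Juniper=36 → close Fernhollow (overflow 30)
  41÷1 = 41 each, +1 to first 0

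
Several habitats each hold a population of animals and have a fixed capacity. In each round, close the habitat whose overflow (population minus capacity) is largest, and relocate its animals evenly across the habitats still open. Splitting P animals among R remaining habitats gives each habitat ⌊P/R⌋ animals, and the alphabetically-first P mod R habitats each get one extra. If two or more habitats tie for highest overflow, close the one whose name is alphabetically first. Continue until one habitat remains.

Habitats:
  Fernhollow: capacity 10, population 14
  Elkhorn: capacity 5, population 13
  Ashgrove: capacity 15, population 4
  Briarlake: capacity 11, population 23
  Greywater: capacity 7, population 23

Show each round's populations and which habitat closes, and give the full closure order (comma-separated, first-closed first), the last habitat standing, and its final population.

Round 1: Ashgrove=4 Briarlake=23 Elkhorn=13 Fernhollow=14 Greywater=23 → close Greywater (overflow 16)
  23÷4 = 5 each, +1 to first 3
Round 2: Ashgrove=10 Briarlake=29 Elkhorn=19 Fernhollow=19 → close Briarlake (overflow 18)
  29÷3 = 9 each, +1 to first 2
Round 3: Ashgrove=20 Elkhorn=29 Fernhollow=28 → close Elkhorn (overflow 24)
  29÷2 = 14 each, +1 to first 1
Round 4: Ashgrove=35 Fernhollow=42 → close Fernhollow (overflow 32)
  42÷1 = 42 each, +1 to first 0

Closure order: Greywater, Briarlake, Elkhorn, Fernhollow
Last habitat: Ashgrove with 77 animals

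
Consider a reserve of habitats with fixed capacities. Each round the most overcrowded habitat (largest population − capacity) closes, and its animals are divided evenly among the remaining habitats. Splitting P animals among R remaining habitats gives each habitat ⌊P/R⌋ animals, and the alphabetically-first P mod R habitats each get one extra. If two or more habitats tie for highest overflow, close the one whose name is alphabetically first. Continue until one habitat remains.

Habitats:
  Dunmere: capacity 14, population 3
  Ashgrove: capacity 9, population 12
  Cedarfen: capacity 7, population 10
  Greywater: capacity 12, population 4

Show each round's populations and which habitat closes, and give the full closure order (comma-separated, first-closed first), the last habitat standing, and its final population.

Closure order: Ashgrove, Cedarfen, Greywater
Last habitat: Dunmere with 29 animals

Round 1: Ashgrove=12 Cedarfen=10 Dunmere=3 Greywater=4 → close Ashgrove (overflow 3)
  12÷3 = 4 each, +1 to first 0
Round 2: Cedarfen=14 Dunmere=7 Greywater=8 → close Cedarfen (overflow 7)
  14÷2 = 7 each, +1 to first 0
Round 3: Dunmere=14 Greywater=15 → close Greywater (overflow 3)
  15÷1 = 15 each, +1 to first 0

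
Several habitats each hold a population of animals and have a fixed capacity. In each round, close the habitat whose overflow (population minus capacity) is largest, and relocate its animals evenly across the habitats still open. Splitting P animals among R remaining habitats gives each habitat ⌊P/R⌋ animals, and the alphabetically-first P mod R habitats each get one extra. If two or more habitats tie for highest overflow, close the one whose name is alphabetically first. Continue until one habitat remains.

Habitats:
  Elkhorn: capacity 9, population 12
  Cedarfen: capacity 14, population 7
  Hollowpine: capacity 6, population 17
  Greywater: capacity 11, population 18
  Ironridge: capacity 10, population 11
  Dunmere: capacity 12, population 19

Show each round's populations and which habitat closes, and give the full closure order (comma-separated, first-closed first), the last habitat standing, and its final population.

Closure order: Hollowpine, Dunmere, Greywater, Elkhorn, Ironridge
Last habitat: Cedarfen with 84 animals

Round 1: Cedarfen=7 Dunmere=19 Elkhorn=12 Greywater=18 Hollowpine=17 Ironridge=11 → close Hollowpine (overflow 11)
  17÷5 = 3 each, +1 to first 2
Round 2: Cedarfen=11 Dunmere=23 Elkhorn=15 Greywater=21 Ironridge=14 → close Dunmere (overflow 11)
  23÷4 = 5 each, +1 to first 3
Round 3: Cedarfen=17 Elkhorn=21 Greywater=27 Ironridge=19 → close Greywater (overflow 16)
  27÷3 = 9 each, +1 to first 0
Round 4: Cedarfen=26 Elkhorn=30 Ironridge=28 → close Elkhorn (overflow 21)
  30÷2 = 15 each, +1 to first 0
Round 5: Cedarfen=41 Ironridge=43 → close Ironridge (overflow 33)
  43÷1 = 43 each, +1 to first 0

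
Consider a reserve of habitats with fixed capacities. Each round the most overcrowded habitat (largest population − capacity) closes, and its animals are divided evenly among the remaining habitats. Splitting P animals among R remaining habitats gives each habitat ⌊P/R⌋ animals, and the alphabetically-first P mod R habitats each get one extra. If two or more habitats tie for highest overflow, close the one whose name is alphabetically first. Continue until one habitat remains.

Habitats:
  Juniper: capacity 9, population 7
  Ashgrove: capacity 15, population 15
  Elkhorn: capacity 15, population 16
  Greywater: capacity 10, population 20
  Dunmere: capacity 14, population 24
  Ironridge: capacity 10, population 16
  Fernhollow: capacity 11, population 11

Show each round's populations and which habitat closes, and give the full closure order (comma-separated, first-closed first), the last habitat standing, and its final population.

Round 1: Ashgrove=15 Dunmere=24 Elkhorn=16 Fernhollow=11 Greywater=20 Ironridge=16 Juniper=7 → close Dunmere (overflow 10)
  24÷6 = 4 each, +1 to first 0
Round 2: Ashgrove=19 Elkhorn=20 Fernhollow=15 Greywater=24 Ironridge=20 Juniper=11 → close Greywater (overflow 14)
  24÷5 = 4 each, +1 to first 4
Round 3: Ashgrove=24 Elkhorn=25 Fernhollow=20 Ironridge=25 Juniper=15 → close Ironridge (overflow 15)
  25÷4 = 6 each, +1 to first 1
Round 4: Ashgrove=31 Elkhorn=31 Fernhollow=26 Juniper=21 → close Ashgrove (overflow 16)
  31÷3 = 10 each, +1 to first 1
Round 5: Elkhorn=42 Fernhollow=36 Juniper=31 → close Elkhorn (overflow 27)
  42÷2 = 21 each, +1 to first 0
Round 6: Fernhollow=57 Juniper=52 → close Fernhollow (overflow 46)
  57÷1 = 57 each, +1 to first 0

Closure order: Dunmere, Greywater, Ironridge, Ashgrove, Elkhorn, Fernhollow
Last habitat: Juniper with 109 animals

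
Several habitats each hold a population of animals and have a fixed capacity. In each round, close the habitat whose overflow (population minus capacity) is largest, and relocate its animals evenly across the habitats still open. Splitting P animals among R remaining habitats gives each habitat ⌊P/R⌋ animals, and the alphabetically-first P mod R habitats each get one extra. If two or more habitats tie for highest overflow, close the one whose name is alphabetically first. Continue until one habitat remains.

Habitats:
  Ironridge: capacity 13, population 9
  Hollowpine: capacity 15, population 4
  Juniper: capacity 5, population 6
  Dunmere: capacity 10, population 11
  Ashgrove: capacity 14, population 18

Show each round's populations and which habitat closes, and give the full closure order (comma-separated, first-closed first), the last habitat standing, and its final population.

Closure order: Ashgrove, Dunmere, Juniper, Ironridge
Last habitat: Hollowpine with 48 animals

Round 1: Ashgrove=18 Dunmere=11 Hollowpine=4 Ironridge=9 Juniper=6 → close Ashgrove (overflow 4)
  18÷4 = 4 each, +1 to first 2
Round 2: Dunmere=16 Hollowpine=9 Ironridge=13 Juniper=10 → close Dunmere (overflow 6)
  16÷3 = 5 each, +1 to first 1
Round 3: Hollowpine=15 Ironridge=18 Juniper=15 → close Juniper (overflow 10)
  15÷2 = 7 each, +1 to first 1
Round 4: Hollowpine=23 Ironridge=25 → close Ironridge (overflow 12)
  25÷1 = 25 each, +1 to first 0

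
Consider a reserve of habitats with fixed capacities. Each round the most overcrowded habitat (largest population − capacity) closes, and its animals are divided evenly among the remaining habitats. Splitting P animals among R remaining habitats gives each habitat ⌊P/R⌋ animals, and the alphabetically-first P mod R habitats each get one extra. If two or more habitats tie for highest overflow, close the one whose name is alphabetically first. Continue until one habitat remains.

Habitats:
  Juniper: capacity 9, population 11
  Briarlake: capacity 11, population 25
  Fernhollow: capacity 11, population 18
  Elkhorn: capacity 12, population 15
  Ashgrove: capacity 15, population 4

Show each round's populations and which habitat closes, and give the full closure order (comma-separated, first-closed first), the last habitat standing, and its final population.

Closure order: Briarlake, Fernhollow, Elkhorn, Juniper
Last habitat: Ashgrove with 73 animals

Round 1: Ashgrove=4 Briarlake=25 Elkhorn=15 Fernhollow=18 Juniper=11 → close Briarlake (overflow 14)
  25÷4 = 6 each, +1 to first 1
Round 2: Ashgrove=11 Elkhorn=21 Fernhollow=24 Juniper=17 → close Fernhollow (overflow 13)
  24÷3 = 8 each, +1 to first 0
Round 3: Ashgrove=19 Elkhorn=29 Juniper=25 → close Elkhorn (overflow 17)
  29÷2 = 14 each, +1 to first 1
Round 4: Ashgrove=34 Juniper=39 → close Juniper (overflow 30)
  39÷1 = 39 each, +1 to first 0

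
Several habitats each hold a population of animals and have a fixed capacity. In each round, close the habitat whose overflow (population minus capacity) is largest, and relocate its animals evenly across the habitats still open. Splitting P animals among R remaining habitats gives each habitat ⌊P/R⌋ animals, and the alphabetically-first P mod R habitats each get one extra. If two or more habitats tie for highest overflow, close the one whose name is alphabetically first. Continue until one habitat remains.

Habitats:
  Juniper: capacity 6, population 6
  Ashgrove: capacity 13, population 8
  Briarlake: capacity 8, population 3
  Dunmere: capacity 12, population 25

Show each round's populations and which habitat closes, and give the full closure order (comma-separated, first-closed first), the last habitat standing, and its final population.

Round 1: Ashgrove=8 Briarlake=3 Dunmere=25 Juniper=6 → close Dunmere (overflow 13)
  25÷3 = 8 each, +1 to first 1
Round 2: Ashgrove=17 Briarlake=11 Juniper=14 → close Juniper (overflow 8)
  14÷2 = 7 each, +1 to first 0
Round 3: Ashgrove=24 Briarlake=18 → close Ashgrove (overflow 11)
  24÷1 = 24 each, +1 to first 0

Closure order: Dunmere, Juniper, Ashgrove
Last habitat: Briarlake with 42 animals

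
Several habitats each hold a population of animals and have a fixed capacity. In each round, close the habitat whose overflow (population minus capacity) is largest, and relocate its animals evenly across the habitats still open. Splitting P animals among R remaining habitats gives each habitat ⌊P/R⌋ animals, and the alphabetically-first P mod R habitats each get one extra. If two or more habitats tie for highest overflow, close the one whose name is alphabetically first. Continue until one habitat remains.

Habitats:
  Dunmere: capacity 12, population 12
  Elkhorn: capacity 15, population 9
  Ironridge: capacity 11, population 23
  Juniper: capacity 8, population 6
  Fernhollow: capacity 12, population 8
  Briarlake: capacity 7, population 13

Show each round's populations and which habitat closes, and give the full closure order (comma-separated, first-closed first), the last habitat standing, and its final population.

Round 1: Briarlake=13 Dunmere=12 Elkhorn=9 Fernhollow=8 Ironridge=23 Juniper=6 → close Ironridge (overflow 12)
  23÷5 = 4 each, +1 to first 3
Round 2: Briarlake=18 Dunmere=17 Elkhorn=14 Fernhollow=12 Juniper=10 → close Briarlake (overflow 11)
  18÷4 = 4 each, +1 to first 2
Round 3: Dunmere=22 Elkhorn=19 Fernhollow=16 Juniper=14 → close Dunmere (overflow 10)
  22÷3 = 7 each, +1 to first 1
Round 4: Elkhorn=27 Fernhollow=23 Juniper=21 → close Juniper (overflow 13)
  21÷2 = 10 each, +1 to first 1
Round 5: Elkhorn=38 Fernhollow=33 → close Elkhorn (overflow 23)
  38÷1 = 38 each, +1 to first 0

Closure order: Ironridge, Briarlake, Dunmere, Juniper, Elkhorn
Last habitat: Fernhollow with 71 animals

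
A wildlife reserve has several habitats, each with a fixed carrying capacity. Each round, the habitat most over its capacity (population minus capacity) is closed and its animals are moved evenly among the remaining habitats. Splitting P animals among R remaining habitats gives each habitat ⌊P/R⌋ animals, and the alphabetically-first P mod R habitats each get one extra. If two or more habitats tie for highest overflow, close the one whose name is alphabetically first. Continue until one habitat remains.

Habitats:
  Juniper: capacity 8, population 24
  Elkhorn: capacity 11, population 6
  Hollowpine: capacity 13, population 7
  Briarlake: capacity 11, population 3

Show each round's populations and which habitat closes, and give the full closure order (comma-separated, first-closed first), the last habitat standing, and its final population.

Closure order: Juniper, Elkhorn, Hollowpine
Last habitat: Briarlake with 40 animals

Round 1: Briarlake=3 Elkhorn=6 Hollowpine=7 Juniper=24 → close Juniper (overflow 16)
  24÷3 = 8 each, +1 to first 0
Round 2: Briarlake=11 Elkhorn=14 Hollowpine=15 → close Elkhorn (overflow 3)
  14÷2 = 7 each, +1 to first 0
Round 3: Briarlake=18 Hollowpine=22 → close Hollowpine (overflow 9)
  22÷1 = 22 each, +1 to first 0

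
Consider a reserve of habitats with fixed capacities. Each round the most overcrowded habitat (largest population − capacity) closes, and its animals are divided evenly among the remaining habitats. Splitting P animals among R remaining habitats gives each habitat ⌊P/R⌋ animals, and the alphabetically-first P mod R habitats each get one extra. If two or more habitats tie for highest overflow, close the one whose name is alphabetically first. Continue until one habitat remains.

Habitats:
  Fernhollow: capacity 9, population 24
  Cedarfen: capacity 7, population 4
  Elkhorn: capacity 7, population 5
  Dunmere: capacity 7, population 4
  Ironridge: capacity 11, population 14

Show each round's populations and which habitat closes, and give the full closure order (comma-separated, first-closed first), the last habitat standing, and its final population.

Round 1: Cedarfen=4 Dunmere=4 Elkhorn=5 Fernhollow=24 Ironridge=14 → close Fernhollow (overflow 15)
  24÷4 = 6 each, +1 to first 0
Round 2: Cedarfen=10 Dunmere=10 Elkhorn=11 Ironridge=20 → close Ironridge (overflow 9)
  20÷3 = 6 each, +1 to first 2
Round 3: Cedarfen=17 Dunmere=17 Elkhorn=17 → close Cedarfen (overflow 10)
  17÷2 = 8 each, +1 to first 1
Round 4: Dunmere=26 Elkhorn=25 → close Dunmere (overflow 19)
  26÷1 = 26 each, +1 to first 0

Closure order: Fernhollow, Ironridge, Cedarfen, Dunmere
Last habitat: Elkhorn with 51 animals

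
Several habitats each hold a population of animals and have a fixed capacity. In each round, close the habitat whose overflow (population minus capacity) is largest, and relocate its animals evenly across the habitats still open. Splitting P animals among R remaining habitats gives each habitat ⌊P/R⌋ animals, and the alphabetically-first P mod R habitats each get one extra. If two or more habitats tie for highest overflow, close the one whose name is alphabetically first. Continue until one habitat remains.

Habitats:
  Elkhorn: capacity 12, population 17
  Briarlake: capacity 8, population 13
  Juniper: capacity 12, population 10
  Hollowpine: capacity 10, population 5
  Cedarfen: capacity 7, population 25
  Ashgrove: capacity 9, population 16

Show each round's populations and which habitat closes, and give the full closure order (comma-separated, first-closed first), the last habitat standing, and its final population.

Round 1: Ashgrove=16 Briarlake=13 Cedarfen=25 Elkhorn=17 Hollowpine=5 Juniper=10 → close Cedarfen (overflow 18)
  25÷5 = 5 each, +1 to first 0
Round 2: Ashgrove=21 Briarlake=18 Elkhorn=22 Hollowpine=10 Juniper=15 → close Ashgrove (overflow 12)
  21÷4 = 5 each, +1 to first 1
Round 3: Briarlake=24 Elkhorn=27 Hollowpine=15 Juniper=20 → close Briarlake (overflow 16)
  24÷3 = 8 each, +1 to first 0
Round 4: Elkhorn=35 Hollowpine=23 Juniper=28 → close Elkhorn (overflow 23)
  35÷2 = 17 each, +1 to first 1
Round 5: Hollowpine=41 Juniper=45 → close Juniper (overflow 33)
  45÷1 = 45 each, +1 to first 0

Closure order: Cedarfen, Ashgrove, Briarlake, Elkhorn, Juniper
Last habitat: Hollowpine with 86 animals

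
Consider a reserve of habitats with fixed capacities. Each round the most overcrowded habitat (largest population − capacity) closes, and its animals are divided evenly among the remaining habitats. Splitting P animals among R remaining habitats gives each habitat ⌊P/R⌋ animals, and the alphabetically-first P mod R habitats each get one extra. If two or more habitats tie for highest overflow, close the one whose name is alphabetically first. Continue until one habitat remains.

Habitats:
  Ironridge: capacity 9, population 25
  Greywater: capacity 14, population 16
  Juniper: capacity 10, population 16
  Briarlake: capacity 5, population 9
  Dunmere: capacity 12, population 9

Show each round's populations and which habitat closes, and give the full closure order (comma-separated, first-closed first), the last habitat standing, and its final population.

Round 1: Briarlake=9 Dunmere=9 Greywater=16 Ironridge=25 Juniper=16 → close Ironridge (overflow 16)
  25÷4 = 6 each, +1 to first 1
Round 2: Briarlake=16 Dunmere=15 Greywater=22 Juniper=22 → close Juniper (overflow 12)
  22÷3 = 7 each, +1 to first 1
Round 3: Briarlake=24 Dunmere=22 Greywater=29 → close Briarlake (overflow 19)
  24÷2 = 12 each, +1 to first 0
Round 4: Dunmere=34 Greywater=41 → close Greywater (overflow 27)
  41÷1 = 41 each, +1 to first 0

Closure order: Ironridge, Juniper, Briarlake, Greywater
Last habitat: Dunmere with 75 animals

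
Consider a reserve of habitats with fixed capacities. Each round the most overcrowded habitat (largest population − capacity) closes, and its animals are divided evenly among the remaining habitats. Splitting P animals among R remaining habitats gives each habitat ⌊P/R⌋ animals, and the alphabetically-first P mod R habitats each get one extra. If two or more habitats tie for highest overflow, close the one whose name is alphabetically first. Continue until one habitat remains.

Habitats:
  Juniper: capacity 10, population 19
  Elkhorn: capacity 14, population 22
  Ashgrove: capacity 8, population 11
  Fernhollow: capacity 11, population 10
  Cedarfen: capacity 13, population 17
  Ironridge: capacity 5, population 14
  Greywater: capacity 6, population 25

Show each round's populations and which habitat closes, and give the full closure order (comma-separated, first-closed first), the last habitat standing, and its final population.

Round 1: Ashgrove=11 Cedarfen=17 Elkhorn=22 Fernhollow=10 Greywater=25 Ironridge=14 Juniper=19 → close Greywater (overflow 19)
  25÷6 = 4 each, +1 to first 1
Round 2: Ashgrove=16 Cedarfen=21 Elkhorn=26 Fernhollow=14 Ironridge=18 Juniper=23 → close Ironridge (overflow 13)
  18÷5 = 3 each, +1 to first 3
Round 3: Ashgrove=20 Cedarfen=25 Elkhorn=30 Fernhollow=17 Juniper=26 → close Elkhorn (overflow 16)
  30÷4 = 7 each, +1 to first 2
Round 4: Ashgrove=28 Cedarfen=33 Fernhollow=24 Juniper=33 → close Juniper (overflow 23)
  33÷3 = 11 each, +1 to first 0
Round 5: Ashgrove=39 Cedarfen=44 Fernhollow=35 → close Ashgrove (overflow 31)
  39÷2 = 19 each, +1 to first 1
Round 6: Cedarfen=64 Fernhollow=54 → close Cedarfen (overflow 51)
  64÷1 = 64 each, +1 to first 0

Closure order: Greywater, Ironridge, Elkhorn, Juniper, Ashgrove, Cedarfen
Last habitat: Fernhollow with 118 animals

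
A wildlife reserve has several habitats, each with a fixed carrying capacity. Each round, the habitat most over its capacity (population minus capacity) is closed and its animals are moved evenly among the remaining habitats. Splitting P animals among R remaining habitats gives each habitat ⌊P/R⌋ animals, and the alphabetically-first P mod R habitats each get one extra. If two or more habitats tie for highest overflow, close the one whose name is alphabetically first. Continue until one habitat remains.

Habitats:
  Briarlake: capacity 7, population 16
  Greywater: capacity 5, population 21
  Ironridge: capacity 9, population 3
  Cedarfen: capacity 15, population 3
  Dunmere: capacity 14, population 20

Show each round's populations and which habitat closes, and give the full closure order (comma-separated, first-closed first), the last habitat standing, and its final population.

Closure order: Greywater, Briarlake, Dunmere, Ironridge
Last habitat: Cedarfen with 63 animals

Round 1: Briarlake=16 Cedarfen=3 Dunmere=20 Greywater=21 Ironridge=3 → close Greywater (overflow 16)
  21÷4 = 5 each, +1 to first 1
Round 2: Briarlake=22 Cedarfen=8 Dunmere=25 Ironridge=8 → close Briarlake (overflow 15)
  22÷3 = 7 each, +1 to first 1
Round 3: Cedarfen=16 Dunmere=32 Ironridge=15 → close Dunmere (overflow 18)
  32÷2 = 16 each, +1 to first 0
Round 4: Cedarfen=32 Ironridge=31 → close Ironridge (overflow 22)
  31÷1 = 31 each, +1 to first 0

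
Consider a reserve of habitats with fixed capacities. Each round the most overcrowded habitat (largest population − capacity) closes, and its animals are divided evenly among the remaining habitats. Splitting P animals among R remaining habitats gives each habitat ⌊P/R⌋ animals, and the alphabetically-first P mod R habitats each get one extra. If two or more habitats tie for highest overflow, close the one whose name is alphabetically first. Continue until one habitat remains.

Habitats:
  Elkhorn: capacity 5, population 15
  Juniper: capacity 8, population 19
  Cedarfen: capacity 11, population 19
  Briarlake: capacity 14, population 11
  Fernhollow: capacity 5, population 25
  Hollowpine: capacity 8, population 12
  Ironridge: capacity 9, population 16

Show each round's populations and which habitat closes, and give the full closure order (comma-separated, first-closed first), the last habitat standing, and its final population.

Round 1: Briarlake=11 Cedarfen=19 Elkhorn=15 Fernhollow=25 Hollowpine=12 Ironridge=16 Juniper=19 → close Fernhollow (overflow 20)
  25÷6 = 4 each, +1 to first 1
Round 2: Briarlake=16 Cedarfen=23 Elkhorn=19 Hollowpine=16 Ironridge=20 Juniper=23 → close Juniper (overflow 15)
  23÷5 = 4 each, +1 to first 3
Round 3: Briarlake=21 Cedarfen=28 Elkhorn=24 Hollowpine=20 Ironridge=24 → close Elkhorn (overflow 19)
  24÷4 = 6 each, +1 to first 0
Round 4: Briarlake=27 Cedarfen=34 Hollowpine=26 Ironridge=30 → close Cedarfen (overflow 23)
  34÷3 = 11 each, +1 to first 1
Round 5: Briarlake=39 Hollowpine=37 Ironridge=41 → close Ironridge (overflow 32)
  41÷2 = 20 each, +1 to first 1
Round 6: Briarlake=60 Hollowpine=57 → close Hollowpine (overflow 49)
  57÷1 = 57 each, +1 to first 0

Closure order: Fernhollow, Juniper, Elkhorn, Cedarfen, Ironridge, Hollowpine
Last habitat: Briarlake with 117 animals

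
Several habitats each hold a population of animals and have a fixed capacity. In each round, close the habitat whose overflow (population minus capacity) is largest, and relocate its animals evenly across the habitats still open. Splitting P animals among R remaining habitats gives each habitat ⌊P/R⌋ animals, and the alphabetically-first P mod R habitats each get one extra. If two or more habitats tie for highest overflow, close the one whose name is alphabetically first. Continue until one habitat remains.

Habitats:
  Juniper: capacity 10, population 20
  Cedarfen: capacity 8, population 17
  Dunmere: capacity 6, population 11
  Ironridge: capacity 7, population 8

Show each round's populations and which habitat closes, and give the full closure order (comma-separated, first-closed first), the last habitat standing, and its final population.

Closure order: Juniper, Cedarfen, Dunmere
Last habitat: Ironridge with 56 animals

Round 1: Cedarfen=17 Dunmere=11 Ironridge=8 Juniper=20 → close Juniper (overflow 10)
  20÷3 = 6 each, +1 to first 2
Round 2: Cedarfen=24 Dunmere=18 Ironridge=14 → close Cedarfen (overflow 16)
  24÷2 = 12 each, +1 to first 0
Round 3: Dunmere=30 Ironridge=26 → close Dunmere (overflow 24)
  30÷1 = 30 each, +1 to first 0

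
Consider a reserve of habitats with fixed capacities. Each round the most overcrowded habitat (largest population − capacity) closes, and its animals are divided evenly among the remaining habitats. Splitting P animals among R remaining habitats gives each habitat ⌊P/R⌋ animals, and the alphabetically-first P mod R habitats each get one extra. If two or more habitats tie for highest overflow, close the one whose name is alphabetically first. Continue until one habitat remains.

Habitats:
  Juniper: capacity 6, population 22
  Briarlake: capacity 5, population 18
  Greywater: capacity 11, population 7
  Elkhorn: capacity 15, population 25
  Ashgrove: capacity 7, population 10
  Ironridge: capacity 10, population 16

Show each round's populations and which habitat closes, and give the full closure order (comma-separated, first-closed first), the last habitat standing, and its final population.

Round 1: Ashgrove=10 Briarlake=18 Elkhorn=25 Greywater=7 Ironridge=16 Juniper=22 → close Juniper (overflow 16)
  22÷5 = 4 each, +1 to first 2
Round 2: Ashgrove=15 Briarlake=23 Elkhorn=29 Greywater=11 Ironridge=20 → close Briarlake (overflow 18)
  23÷4 = 5 each, +1 to first 3
Round 3: Ashgrove=21 Elkhorn=35 Greywater=17 Ironridge=25 → close Elkhorn (overflow 20)
  35÷3 = 11 each, +1 to first 2
Round 4: Ashgrove=33 Greywater=29 Ironridge=36 → close Ashgrove (overflow 26)
  33÷2 = 16 each, +1 to first 1
Round 5: Greywater=46 Ironridge=52 → close Ironridge (overflow 42)
  52÷1 = 52 each, +1 to first 0

Closure order: Juniper, Briarlake, Elkhorn, Ashgrove, Ironridge
Last habitat: Greywater with 98 animals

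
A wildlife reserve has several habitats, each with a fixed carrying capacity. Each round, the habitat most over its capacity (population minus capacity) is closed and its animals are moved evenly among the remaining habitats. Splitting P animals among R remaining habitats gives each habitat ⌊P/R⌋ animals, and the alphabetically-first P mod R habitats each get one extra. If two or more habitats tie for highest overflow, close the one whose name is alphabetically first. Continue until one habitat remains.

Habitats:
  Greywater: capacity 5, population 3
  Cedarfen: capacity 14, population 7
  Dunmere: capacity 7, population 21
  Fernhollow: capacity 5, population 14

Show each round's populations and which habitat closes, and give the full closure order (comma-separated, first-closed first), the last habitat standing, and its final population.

Round 1: Cedarfen=7 Dunmere=21 Fernhollow=14 Greywater=3 → close Dunmere (overflow 14)
  21÷3 = 7 each, +1 to first 0
Round 2: Cedarfen=14 Fernhollow=21 Greywater=10 → close Fernhollow (overflow 16)
  21÷2 = 10 each, +1 to first 1
Round 3: Cedarfen=25 Greywater=20 → close Greywater (overflow 15)
  20÷1 = 20 each, +1 to first 0

Closure order: Dunmere, Fernhollow, Greywater
Last habitat: Cedarfen with 45 animals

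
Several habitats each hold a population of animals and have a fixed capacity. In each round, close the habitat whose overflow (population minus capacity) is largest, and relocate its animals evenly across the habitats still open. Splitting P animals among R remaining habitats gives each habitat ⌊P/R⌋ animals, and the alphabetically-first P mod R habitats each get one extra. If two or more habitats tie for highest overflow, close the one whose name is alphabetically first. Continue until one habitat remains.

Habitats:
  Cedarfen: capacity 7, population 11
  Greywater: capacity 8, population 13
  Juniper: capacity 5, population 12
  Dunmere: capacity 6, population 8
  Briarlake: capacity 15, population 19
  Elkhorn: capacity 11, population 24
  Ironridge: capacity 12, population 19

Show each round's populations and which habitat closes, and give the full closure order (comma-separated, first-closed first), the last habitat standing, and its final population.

Round 1: Briarlake=19 Cedarfen=11 Dunmere=8 Elkhorn=24 Greywater=13 Ironridge=19 Juniper=12 → close Elkhorn (overflow 13)
  24÷6 = 4 each, +1 to first 0
Round 2: Briarlake=23 Cedarfen=15 Dunmere=12 Greywater=17 Ironridge=23 Juniper=16 → close Ironridge (overflow 11)
  23÷5 = 4 each, +1 to first 3
Round 3: Briarlake=28 Cedarfen=20 Dunmere=17 Greywater=21 Juniper=20 → close Juniper (overflow 15)
  20÷4 = 5 each, +1 to first 0
Round 4: Briarlake=33 Cedarfen=25 Dunmere=22 Greywater=26 → close Briarlake (overflow 18)
  33÷3 = 11 each, +1 to first 0
Round 5: Cedarfen=36 Dunmere=33 Greywater=37 → close Cedarfen (overflow 29)
  36÷2 = 18 each, +1 to first 0
Round 6: Dunmere=51 Greywater=55 → close Greywater (overflow 47)
  55÷1 = 55 each, +1 to first 0

Closure order: Elkhorn, Ironridge, Juniper, Briarlake, Cedarfen, Greywater
Last habitat: Dunmere with 106 animals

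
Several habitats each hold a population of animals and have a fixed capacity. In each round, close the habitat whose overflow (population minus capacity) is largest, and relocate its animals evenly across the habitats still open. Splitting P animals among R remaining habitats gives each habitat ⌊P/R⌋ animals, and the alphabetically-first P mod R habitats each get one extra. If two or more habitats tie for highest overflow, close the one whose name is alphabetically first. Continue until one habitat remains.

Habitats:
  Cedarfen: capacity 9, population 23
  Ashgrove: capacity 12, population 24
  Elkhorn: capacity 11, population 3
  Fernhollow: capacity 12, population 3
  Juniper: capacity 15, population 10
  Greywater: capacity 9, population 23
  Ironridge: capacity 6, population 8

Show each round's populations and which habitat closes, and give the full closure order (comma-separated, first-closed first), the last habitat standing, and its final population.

Round 1: Ashgrove=24 Cedarfen=23 Elkhorn=3 Fernhollow=3 Greywater=23 Ironridge=8 Juniper=10 → close Cedarfen (overflow 14)
  23÷6 = 3 each, +1 to first 5
Round 2: Ashgrove=28 Elkhorn=7 Fernhollow=7 Greywater=27 Ironridge=12 Juniper=13 → close Greywater (overflow 18)
  27÷5 = 5 each, +1 to first 2
Round 3: Ashgrove=34 Elkhorn=13 Fernhollow=12 Ironridge=17 Juniper=18 → close Ashgrove (overflow 22)
  34÷4 = 8 each, +1 to first 2
Round 4: Elkhorn=22 Fernhollow=21 Ironridge=25 Juniper=26 → close Ironridge (overflow 19)
  25÷3 = 8 each, +1 to first 1
Round 5: Elkhorn=31 Fernhollow=29 Juniper=34 → close Elkhorn (overflow 20)
  31÷2 = 15 each, +1 to first 1
Round 6: Fernhollow=45 Juniper=49 → close Juniper (overflow 34)
  49÷1 = 49 each, +1 to first 0

Closure order: Cedarfen, Greywater, Ashgrove, Ironridge, Elkhorn, Juniper
Last habitat: Fernhollow with 94 animals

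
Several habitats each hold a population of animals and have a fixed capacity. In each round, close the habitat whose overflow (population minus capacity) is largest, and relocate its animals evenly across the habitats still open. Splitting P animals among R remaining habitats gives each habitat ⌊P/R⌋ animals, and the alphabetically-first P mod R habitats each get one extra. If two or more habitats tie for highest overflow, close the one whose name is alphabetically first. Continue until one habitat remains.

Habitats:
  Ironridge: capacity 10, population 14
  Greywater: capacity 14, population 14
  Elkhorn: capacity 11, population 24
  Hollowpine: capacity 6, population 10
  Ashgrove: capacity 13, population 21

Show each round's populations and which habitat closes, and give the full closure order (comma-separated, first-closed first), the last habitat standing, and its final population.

Round 1: Ashgrove=21 Elkhorn=24 Greywater=14 Hollowpine=10 Ironridge=14 → close Elkhorn (overflow 13)
  24÷4 = 6 each, +1 to first 0
Round 2: Ashgrove=27 Greywater=20 Hollowpine=16 Ironridge=20 → close Ashgrove (overflow 14)
  27÷3 = 9 each, +1 to first 0
Round 3: Greywater=29 Hollowpine=25 Ironridge=29 → close Hollowpine (overflow 19)
  25÷2 = 12 each, +1 to first 1
Round 4: Greywater=42 Ironridge=41 → close Ironridge (overflow 31)
  41÷1 = 41 each, +1 to first 0

Closure order: Elkhorn, Ashgrove, Hollowpine, Ironridge
Last habitat: Greywater with 83 animals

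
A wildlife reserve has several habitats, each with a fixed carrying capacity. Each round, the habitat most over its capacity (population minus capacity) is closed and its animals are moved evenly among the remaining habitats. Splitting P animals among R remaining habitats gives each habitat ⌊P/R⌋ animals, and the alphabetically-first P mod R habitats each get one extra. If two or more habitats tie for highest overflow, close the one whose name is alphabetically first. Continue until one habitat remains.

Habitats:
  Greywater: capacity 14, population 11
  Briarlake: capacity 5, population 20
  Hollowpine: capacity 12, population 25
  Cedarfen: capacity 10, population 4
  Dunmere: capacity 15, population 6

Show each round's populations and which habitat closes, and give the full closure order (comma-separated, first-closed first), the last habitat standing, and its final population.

Round 1: Briarlake=20 Cedarfen=4 Dunmere=6 Greywater=11 Hollowpine=25 → close Briarlake (overflow 15)
  20÷4 = 5 each, +1 to first 0
Round 2: Cedarfen=9 Dunmere=11 Greywater=16 Hollowpine=30 → close Hollowpine (overflow 18)
  30÷3 = 10 each, +1 to first 0
Round 3: Cedarfen=19 Dunmere=21 Greywater=26 → close Greywater (overflow 12)
  26÷2 = 13 each, +1 to first 0
Round 4: Cedarfen=32 Dunmere=34 → close Cedarfen (overflow 22)
  32÷1 = 32 each, +1 to first 0

Closure order: Briarlake, Hollowpine, Greywater, Cedarfen
Last habitat: Dunmere with 66 animals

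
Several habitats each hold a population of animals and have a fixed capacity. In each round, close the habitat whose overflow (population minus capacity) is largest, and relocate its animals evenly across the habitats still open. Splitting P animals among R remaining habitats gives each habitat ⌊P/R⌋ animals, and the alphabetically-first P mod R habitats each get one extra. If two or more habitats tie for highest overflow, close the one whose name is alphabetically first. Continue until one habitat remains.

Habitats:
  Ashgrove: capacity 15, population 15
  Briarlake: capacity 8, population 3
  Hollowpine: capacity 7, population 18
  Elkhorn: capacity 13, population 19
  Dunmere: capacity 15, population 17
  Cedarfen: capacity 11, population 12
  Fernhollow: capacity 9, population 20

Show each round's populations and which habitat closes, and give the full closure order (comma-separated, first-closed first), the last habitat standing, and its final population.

Round 1: Ashgrove=15 Briarlake=3 Cedarfen=12 Dunmere=17 Elkhorn=19 Fernhollow=20 Hollowpine=18 → close Fernhollow (overflow 11)
  20÷6 = 3 each, +1 to first 2
Round 2: Ashgrove=19 Briarlake=7 Cedarfen=15 Dunmere=20 Elkhorn=22 Hollowpine=21 → close Hollowpine (overflow 14)
  21÷5 = 4 each, +1 to first 1
Round 3: Ashgrove=24 Briarlake=11 Cedarfen=19 Dunmere=24 Elkhorn=26 → close Elkhorn (overflow 13)
  26÷4 = 6 each, +1 to first 2
Round 4: Ashgrove=31 Briarlake=18 Cedarfen=25 Dunmere=30 → close Ashgrove (overflow 16)
  31÷3 = 10 each, +1 to first 1
Round 5: Briarlake=29 Cedarfen=35 Dunmere=40 → close Dunmere (overflow 25)
  40÷2 = 20 each, +1 to first 0
Round 6: Briarlake=49 Cedarfen=55 → close Cedarfen (overflow 44)
  55÷1 = 55 each, +1 to first 0

Closure order: Fernhollow, Hollowpine, Elkhorn, Ashgrove, Dunmere, Cedarfen
Last habitat: Briarlake with 104 animals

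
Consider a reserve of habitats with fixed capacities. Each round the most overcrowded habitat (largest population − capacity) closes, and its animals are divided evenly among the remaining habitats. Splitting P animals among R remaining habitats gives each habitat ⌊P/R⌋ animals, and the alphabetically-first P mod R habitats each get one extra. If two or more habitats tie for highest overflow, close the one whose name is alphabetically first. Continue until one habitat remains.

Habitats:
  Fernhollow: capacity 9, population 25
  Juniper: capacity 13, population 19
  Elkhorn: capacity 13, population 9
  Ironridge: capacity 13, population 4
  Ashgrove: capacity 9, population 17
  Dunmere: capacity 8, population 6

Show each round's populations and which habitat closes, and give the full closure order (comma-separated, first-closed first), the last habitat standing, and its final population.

Round 1: Ashgrove=17 Dunmere=6 Elkhorn=9 Fernhollow=25 Ironridge=4 Juniper=19 → close Fernhollow (overflow 16)
  25÷5 = 5 each, +1 to first 0
Round 2: Ashgrove=22 Dunmere=11 Elkhorn=14 Ironridge=9 Juniper=24 → close Ashgrove (overflow 13)
  22÷4 = 5 each, +1 to first 2
Round 3: Dunmere=17 Elkhorn=20 Ironridge=14 Juniper=29 → close Juniper (overflow 16)
  29÷3 = 9 each, +1 to first 2
Round 4: Dunmere=27 Elkhorn=30 Ironridge=23 → close Dunmere (overflow 19)
  27÷2 = 13 each, +1 to first 1
Round 5: Elkhorn=44 Ironridge=36 → close Elkhorn (overflow 31)
  44÷1 = 44 each, +1 to first 0

Closure order: Fernhollow, Ashgrove, Juniper, Dunmere, Elkhorn
Last habitat: Ironridge with 80 animals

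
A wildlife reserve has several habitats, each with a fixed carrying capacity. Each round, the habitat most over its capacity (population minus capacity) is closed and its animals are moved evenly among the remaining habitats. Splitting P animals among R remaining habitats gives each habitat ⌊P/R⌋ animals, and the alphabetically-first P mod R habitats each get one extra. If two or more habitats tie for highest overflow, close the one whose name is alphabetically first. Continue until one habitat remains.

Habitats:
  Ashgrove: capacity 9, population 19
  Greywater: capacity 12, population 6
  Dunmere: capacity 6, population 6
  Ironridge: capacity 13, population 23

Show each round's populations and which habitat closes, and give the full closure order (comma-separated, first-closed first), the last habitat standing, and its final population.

Round 1: Ashgrove=19 Dunmere=6 Greywater=6 Ironridge=23 → close Ashgrove (overflow 10)
  19÷3 = 6 each, +1 to first 1
Round 2: Dunmere=13 Greywater=12 Ironridge=29 → close Ironridge (overflow 16)
  29÷2 = 14 each, +1 to first 1
Round 3: Dunmere=28 Greywater=26 → close Dunmere (overflow 22)
  28÷1 = 28 each, +1 to first 0

Closure order: Ashgrove, Ironridge, Dunmere
Last habitat: Greywater with 54 animals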